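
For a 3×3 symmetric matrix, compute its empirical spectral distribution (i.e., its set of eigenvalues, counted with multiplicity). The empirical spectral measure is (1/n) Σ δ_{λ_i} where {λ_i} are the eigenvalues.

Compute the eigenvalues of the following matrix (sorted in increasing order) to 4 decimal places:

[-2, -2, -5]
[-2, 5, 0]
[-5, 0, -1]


Since M is real symmetric, all three eigenvalues are real; they are the roots of det(λI − M) = λ³ − (tr M) λ² + s λ − det M, where s is the sum of the principal 2×2 minors.
tr M = -2 + 5 + (-1) = 2.
s = ((-2)·5 − (-2)²) + ((-2)·(-1) − (-5)²) + (5·(-1) − 0²) = -14 + (-23) + (-5) = -42.
det M (expand along row 1) = (-2)·(-5) − (-2)·2 + (-5)·25 = -111.
Characteristic polynomial: λ³ − 2λ² − 42λ + 111 = 0.
Substitute λ = y + (tr M)/3 = y + 0.666667 to remove the quadratic term: y³ + p·y + q = 0 with p = s − (tr M)²/3 = -43.333333 and q = −2(tr M)³/27 + (tr M)·s/3 − det M = 82.407407.
Three real roots ⇒ use the trigonometric (Viète) form: r = 2√(−p/3) = 7.601170, φ = arccos(3q/(p·r)) = arccos(-0.750559) = 2.419704 rad.
y_k = r·cos(φ/3 − 2πk/3) for k = 0, 1, 2 gives y = 5.259858, 2.122308, -7.382166.
λ_k = y_k + 0.666667 gives λ = 5.9265, 2.7890, -6.7155 (check: the sum is 2.0000 = tr M).

Eigenvalues sorted in increasing order: [-6.7155, 2.7890, 5.9265].


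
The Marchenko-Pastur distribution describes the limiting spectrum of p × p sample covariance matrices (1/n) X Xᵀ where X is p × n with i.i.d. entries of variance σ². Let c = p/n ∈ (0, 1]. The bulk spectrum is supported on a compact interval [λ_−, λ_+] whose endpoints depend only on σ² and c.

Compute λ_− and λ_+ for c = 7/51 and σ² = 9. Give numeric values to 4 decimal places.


c = 7/51 = 0.137255; √c = 0.370479.
λ_− = σ² (1 − √c)² = 9 · (1 − 0.370479)² = 9 · (0.629521)² = 3.566667.
λ_+ = σ² (1 + √c)² = 9 · (1 + 0.370479)² = 9 · (1.370479)² = 16.903921.

Rounded to 4 decimal places: λ_− ≈ 3.5667, λ_+ ≈ 16.9039.


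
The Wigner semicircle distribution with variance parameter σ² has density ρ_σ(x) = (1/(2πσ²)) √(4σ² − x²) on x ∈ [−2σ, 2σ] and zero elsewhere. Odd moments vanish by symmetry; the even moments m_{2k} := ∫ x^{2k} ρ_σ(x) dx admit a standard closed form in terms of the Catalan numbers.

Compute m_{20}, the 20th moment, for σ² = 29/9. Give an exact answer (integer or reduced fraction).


By the scaled semicircle moment identity, m_{2k} = σ^{2k} · C_k with k = 10.
C_10 = (1/(k+1)) · C(2k, k) = (1/11) · C(20, 10) = (1/11) · 184756 = 16796.
σ^{2k} = (σ²)^k = (29/9)^10 = 420707233300201/3486784401.

Therefore m_{20} = σ^{20} · C_10 = (420707233300201/3486784401) · 16796 = 7066198690510175996/3486784401.


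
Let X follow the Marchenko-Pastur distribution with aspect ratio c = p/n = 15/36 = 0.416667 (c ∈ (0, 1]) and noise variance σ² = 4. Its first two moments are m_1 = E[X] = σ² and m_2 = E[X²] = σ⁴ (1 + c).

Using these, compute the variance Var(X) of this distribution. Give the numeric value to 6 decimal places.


m_1 = E[X] = σ² = 4, so m_1² = 16.
m_2 = E[X²] = σ⁴ (1 + c) = 16 · (1 + 0.416667) = 16 · 1.416667 = 22.666667.
(Note m_2 − m_1² simplifies to c · σ⁴ = 0.416667 · 16.)

Var(X) = m_2 − m_1² = 22.666667 − 16 = 6.666667.


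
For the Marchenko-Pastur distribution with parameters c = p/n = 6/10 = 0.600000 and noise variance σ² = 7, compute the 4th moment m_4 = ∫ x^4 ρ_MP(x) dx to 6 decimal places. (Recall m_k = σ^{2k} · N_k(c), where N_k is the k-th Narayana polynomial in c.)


E[X⁴] = σ⁸ (1 + 6c + 6c² + c³) (fourth MP moment). With σ² = 7 (so σ⁸ = 2401) and c = 6/10 = 0.600000: E[X⁴] = 2401 · (1 + 6·0.600000 + 6·(0.600000)² + (0.600000)³) = 2401 · 6.976000.

So E[X^4] = 16749.376000.


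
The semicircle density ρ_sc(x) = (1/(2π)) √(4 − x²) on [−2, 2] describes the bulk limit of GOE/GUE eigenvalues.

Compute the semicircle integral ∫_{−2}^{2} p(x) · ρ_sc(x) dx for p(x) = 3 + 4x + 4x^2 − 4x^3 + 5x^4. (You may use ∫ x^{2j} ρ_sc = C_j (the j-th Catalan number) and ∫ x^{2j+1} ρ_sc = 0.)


Write p(x) = Σ a_i x^i, split into monomials and integrate each against ρ_sc separately.
Using ∫ x^{2j} ρ_sc = C_j = (1/(j+1)) C(2j, j) (Catalan numbers) and ∫ x^{2j+1} ρ_sc = 0 (odd monomials vanish by symmetry):
  i = 0 (even): a_0 · C_{0} = 3 · 1 = 3
  i = 1 (odd): ∫ x^1 ρ_sc = 0 (vanishes)
  i = 2 (even): a_2 · C_{1} = 4 · 1 = 4
  i = 3 (odd): ∫ x^3 ρ_sc = 0 (vanishes)
  i = 4 (even): a_4 · C_{2} = 5 · 2 = 10

Summing the contributions: ∫_{−2}^{2} p(x) ρ_sc(x) dx = 3 + 4 + 10 = 17.


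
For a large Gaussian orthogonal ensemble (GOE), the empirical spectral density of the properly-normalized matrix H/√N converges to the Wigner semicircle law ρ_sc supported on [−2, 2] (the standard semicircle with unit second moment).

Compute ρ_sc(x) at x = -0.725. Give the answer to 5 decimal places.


ρ_sc(x) = (1/(2π)) √(4 − x²). With x = -0.725:
  4 − x² = 4 − (-0.725)² = 4 − 0.525625 = 3.474375.
  √(4 − x²) = 1.863968.
  1/(2π) = 0.159155.
  ρ_sc(-0.725) = 0.159155 · 1.863968 = 0.296660.

Rounded to 5 decimal places: ρ_sc(-0.725) ≈ 0.29666.


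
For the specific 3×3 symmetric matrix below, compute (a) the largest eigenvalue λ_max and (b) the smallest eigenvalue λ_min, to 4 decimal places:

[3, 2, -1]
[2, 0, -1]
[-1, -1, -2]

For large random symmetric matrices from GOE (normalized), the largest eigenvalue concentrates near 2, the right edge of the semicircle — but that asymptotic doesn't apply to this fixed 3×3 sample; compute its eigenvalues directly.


Since M is real symmetric, all three eigenvalues are real; they are the roots of det(λI − M) = λ³ − (tr M) λ² + s λ − det M, where s is the sum of the principal 2×2 minors.
tr M = 3 + 0 + (-2) = 1.
s = (3·0 − 2²) + (3·(-2) − (-1)²) + (0·(-2) − (-1)²) = -4 + (-7) + (-1) = -12.
det M (expand along row 1) = 3·(-1) − 2·(-5) + (-1)·(-2) = 9.
Characteristic polynomial: λ³ − λ² − 12λ − 9 = 0.
Substitute λ = y + (tr M)/3 = y + 0.333333 to remove the quadratic term: y³ + p·y + q = 0 with p = s − (tr M)²/3 = -12.333333 and q = −2(tr M)³/27 + (tr M)·s/3 − det M = -13.074074.
Three real roots ⇒ use the trigonometric (Viète) form: r = 2√(−p/3) = 4.055175, φ = arccos(3q/(p·r)) = arccos(0.784228) = 0.669346 rad.
y_k = r·cos(φ/3 − 2πk/3) for k = 0, 1, 2 gives y = 3.954659, -1.200259, -2.754400.
λ_k = y_k + 0.333333 gives λ = 4.2880, -0.8669, -2.4211 (check: the sum is 1.0000 = tr M).

Hence λ_max = 4.2880 and λ_min = -2.4211.


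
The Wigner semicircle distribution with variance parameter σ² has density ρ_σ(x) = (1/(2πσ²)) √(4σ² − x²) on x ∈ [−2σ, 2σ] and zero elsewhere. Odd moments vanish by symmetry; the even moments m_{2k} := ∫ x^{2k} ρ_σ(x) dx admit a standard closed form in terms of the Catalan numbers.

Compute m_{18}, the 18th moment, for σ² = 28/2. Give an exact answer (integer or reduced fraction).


By the scaled semicircle moment identity, m_{2k} = σ^{2k} · C_k with k = 9.
C_9 = (1/(k+1)) · C(2k, k) = (1/10) · C(18, 9) = (1/10) · 48620 = 4862.
σ^{2k} = (σ²)^k = (28/2)^9 = 20661046784.

Therefore m_{18} = σ^{18} · C_9 = 20661046784 · 4862 = 100454009463808.


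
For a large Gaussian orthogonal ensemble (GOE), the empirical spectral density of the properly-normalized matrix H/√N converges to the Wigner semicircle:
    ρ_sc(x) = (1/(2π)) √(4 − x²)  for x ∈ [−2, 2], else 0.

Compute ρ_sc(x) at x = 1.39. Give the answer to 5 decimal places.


ρ_sc(x) = (1/(2π)) √(4 − x²). With x = 1.39:
  4 − x² = 4 − (1.39)² = 4 − 1.932100 = 2.067900.
  √(4 − x²) = 1.438019.
  1/(2π) = 0.159155.
  ρ_sc(1.39) = 0.159155 · 1.438019 = 0.228868.

Rounded to 5 decimal places: ρ_sc(1.39) ≈ 0.22887.


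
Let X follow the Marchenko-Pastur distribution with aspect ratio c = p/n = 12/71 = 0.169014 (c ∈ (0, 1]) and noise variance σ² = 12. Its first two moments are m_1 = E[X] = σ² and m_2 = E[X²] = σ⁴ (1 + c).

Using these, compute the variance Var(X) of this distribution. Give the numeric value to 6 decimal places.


m_1 = E[X] = σ² = 12, so m_1² = 144.
m_2 = E[X²] = σ⁴ (1 + c) = 144 · (1 + 0.169014) = 144 · 1.169014 = 168.338028.
(Note m_2 − m_1² simplifies to c · σ⁴ = 0.169014 · 144.)

Var(X) = m_2 − m_1² = 168.338028 − 144 = 24.338028.


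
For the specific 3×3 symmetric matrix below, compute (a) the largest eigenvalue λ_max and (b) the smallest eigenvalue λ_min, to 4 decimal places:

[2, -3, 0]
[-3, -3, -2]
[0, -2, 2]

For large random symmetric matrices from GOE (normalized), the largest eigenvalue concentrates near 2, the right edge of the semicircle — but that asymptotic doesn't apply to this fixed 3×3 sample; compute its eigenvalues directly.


Since M is real symmetric, all three eigenvalues are real; they are the roots of det(λI − M) = λ³ − (tr M) λ² + s λ − det M, where s is the sum of the principal 2×2 minors.
tr M = 2 + (-3) + 2 = 1.
s = (2·(-3) − (-3)²) + (2·2 − 0²) + ((-3)·2 − (-2)²) = -15 + 4 + (-10) = -21.
det M (expand along row 1) = 2·(-10) − (-3)·(-6) + 0·6 = -38.
Characteristic polynomial: λ³ − λ² − 21λ + 38 = 0.
Substitute λ = y + (tr M)/3 = y + 0.333333 to remove the quadratic term: y³ + p·y + q = 0 with p = s − (tr M)²/3 = -21.333333 and q = −2(tr M)³/27 + (tr M)·s/3 − det M = 30.925926.
Three real roots ⇒ use the trigonometric (Viète) form: r = 2√(−p/3) = 5.333333, φ = arccos(3q/(p·r)) = arccos(-0.815430) = 2.524267 rad.
y_k = r·cos(φ/3 − 2πk/3) for k = 0, 1, 2 gives y = 3.554149, 1.666667, -5.220816.
λ_k = y_k + 0.333333 gives λ = 3.8875, 2.0000, -4.8875 (check: the sum is 1.0000 = tr M).

Hence λ_max = 3.8875 and λ_min = -4.8875.


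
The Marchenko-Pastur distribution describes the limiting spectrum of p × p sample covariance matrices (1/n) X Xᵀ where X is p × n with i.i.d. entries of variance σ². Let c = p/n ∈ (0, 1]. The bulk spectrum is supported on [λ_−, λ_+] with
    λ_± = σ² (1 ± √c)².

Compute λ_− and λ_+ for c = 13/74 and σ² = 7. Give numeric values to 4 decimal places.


c = 13/74 = 0.175676; √c = 0.419137.
λ_− = σ² (1 − √c)² = 7 · (1 − 0.419137)² = 7 · (0.580863)² = 2.361814.
λ_+ = σ² (1 + √c)² = 7 · (1 + 0.419137)² = 7 · (1.419137)² = 14.097645.

Rounded to 4 decimal places: λ_− ≈ 2.3618, λ_+ ≈ 14.0976.


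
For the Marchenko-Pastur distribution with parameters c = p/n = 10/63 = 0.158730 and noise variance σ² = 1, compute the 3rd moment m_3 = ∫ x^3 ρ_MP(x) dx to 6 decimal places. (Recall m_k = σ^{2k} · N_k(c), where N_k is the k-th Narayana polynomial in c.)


E[X³] = σ⁶ (1 + 3c + c²) (third MP moment). With σ² = 1 (so σ⁶ = 1) and c = 10/63 = 0.158730: E[X³] = 1 · (1 + 3·0.158730 + (0.158730)²) = 1 · 1.501386.

So E[X^3] = 1.501386.


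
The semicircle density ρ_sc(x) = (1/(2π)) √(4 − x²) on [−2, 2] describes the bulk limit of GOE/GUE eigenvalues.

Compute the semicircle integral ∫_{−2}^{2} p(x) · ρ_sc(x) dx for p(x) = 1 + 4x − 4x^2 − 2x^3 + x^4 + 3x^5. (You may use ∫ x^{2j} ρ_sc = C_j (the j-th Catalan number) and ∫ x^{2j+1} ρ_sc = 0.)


Write p(x) = Σ a_i x^i, split into monomials and integrate each against ρ_sc separately.
Using ∫ x^{2j} ρ_sc = C_j = (1/(j+1)) C(2j, j) (Catalan numbers) and ∫ x^{2j+1} ρ_sc = 0 (odd monomials vanish by symmetry):
  i = 0 (even): a_0 · C_{0} = 1 · 1 = 1
  i = 1 (odd): ∫ x^1 ρ_sc = 0 (vanishes)
  i = 2 (even): a_2 · C_{1} = -4 · 1 = -4
  i = 3 (odd): ∫ x^3 ρ_sc = 0 (vanishes)
  i = 4 (even): a_4 · C_{2} = 1 · 2 = 2
  i = 5 (odd): ∫ x^5 ρ_sc = 0 (vanishes)

Summing the contributions: ∫_{−2}^{2} p(x) ρ_sc(x) dx = 1 + (-4) + 2 = -1.


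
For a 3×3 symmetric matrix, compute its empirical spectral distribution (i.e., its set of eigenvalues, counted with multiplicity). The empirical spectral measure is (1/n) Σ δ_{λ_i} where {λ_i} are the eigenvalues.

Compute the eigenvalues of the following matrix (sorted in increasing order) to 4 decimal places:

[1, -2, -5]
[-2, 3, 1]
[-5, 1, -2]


Since M is real symmetric, all three eigenvalues are real; they are the roots of det(λI − M) = λ³ − (tr M) λ² + s λ − det M, where s is the sum of the principal 2×2 minors.
tr M = 1 + 3 + (-2) = 2.
s = (1·3 − (-2)²) + (1·(-2) − (-5)²) + (3·(-2) − 1²) = -1 + (-27) + (-7) = -35.
det M (expand along row 1) = 1·(-7) − (-2)·9 + (-5)·13 = -54.
Characteristic polynomial: λ³ − 2λ² − 35λ + 54 = 0.
Substitute λ = y + (tr M)/3 = y + 0.666667 to remove the quadratic term: y³ + p·y + q = 0 with p = s − (tr M)²/3 = -36.333333 and q = −2(tr M)³/27 + (tr M)·s/3 − det M = 30.074074.
Three real roots ⇒ use the trigonometric (Viète) form: r = 2√(−p/3) = 6.960204, φ = arccos(3q/(p·r)) = arccos(-0.356768) = 1.935603 rad.
y_k = r·cos(φ/3 − 2πk/3) for k = 0, 1, 2 gives y = 5.561057, 0.844291, -6.405348.
λ_k = y_k + 0.666667 gives λ = 6.2277, 1.5110, -5.7387 (check: the sum is 2.0000 = tr M).

Eigenvalues sorted in increasing order: [-5.7387, 1.5110, 6.2277].


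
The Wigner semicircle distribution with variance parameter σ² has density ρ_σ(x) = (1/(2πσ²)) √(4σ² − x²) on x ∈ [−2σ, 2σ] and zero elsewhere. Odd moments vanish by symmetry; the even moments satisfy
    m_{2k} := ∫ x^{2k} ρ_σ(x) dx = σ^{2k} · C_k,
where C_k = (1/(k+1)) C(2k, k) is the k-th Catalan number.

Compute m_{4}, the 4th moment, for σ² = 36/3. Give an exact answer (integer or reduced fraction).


By the scaled semicircle moment identity, m_{2k} = σ^{2k} · C_k with k = 2.
C_2 = (1/(k+1)) · C(2k, k) = (1/3) · C(4, 2) = (1/3) · 6 = 2.
σ^{2k} = (σ²)^k = (36/3)^2 = 144.

Therefore m_{4} = σ^{4} · C_2 = 144 · 2 = 288.


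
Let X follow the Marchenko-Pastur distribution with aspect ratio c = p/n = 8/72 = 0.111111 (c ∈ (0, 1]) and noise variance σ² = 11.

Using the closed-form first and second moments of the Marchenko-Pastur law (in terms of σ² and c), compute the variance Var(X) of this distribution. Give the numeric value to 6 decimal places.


Recall the MP moments m_1 = E[X] = σ² and m_2 = E[X²] = σ⁴ (1 + c).
m_1 = E[X] = σ² = 11, so m_1² = 121.
m_2 = E[X²] = σ⁴ (1 + c) = 121 · (1 + 0.111111) = 121 · 1.111111 = 134.444444.
(Note m_2 − m_1² simplifies to c · σ⁴ = 0.111111 · 121.)

Var(X) = m_2 − m_1² = 134.444444 − 121 = 13.444444.


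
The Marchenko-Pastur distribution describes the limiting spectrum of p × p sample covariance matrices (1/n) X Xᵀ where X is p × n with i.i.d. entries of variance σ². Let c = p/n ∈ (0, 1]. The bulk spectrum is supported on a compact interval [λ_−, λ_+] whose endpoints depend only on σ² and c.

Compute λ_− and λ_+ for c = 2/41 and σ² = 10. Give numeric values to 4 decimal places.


c = 2/41 = 0.048780; √c = 0.220863.
λ_− = σ² (1 − √c)² = 10 · (1 − 0.220863)² = 10 · (0.779137)² = 6.070544.
λ_+ = σ² (1 + √c)² = 10 · (1 + 0.220863)² = 10 · (1.220863)² = 14.905066.

Rounded to 4 decimal places: λ_− ≈ 6.0705, λ_+ ≈ 14.9051.


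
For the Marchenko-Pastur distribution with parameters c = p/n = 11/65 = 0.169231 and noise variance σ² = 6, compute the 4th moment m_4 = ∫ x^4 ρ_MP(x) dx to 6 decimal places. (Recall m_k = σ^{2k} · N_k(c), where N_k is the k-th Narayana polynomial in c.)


E[X⁴] = σ⁸ (1 + 6c + 6c² + c³) (fourth MP moment). With σ² = 6 (so σ⁸ = 1296) and c = 11/65 = 0.169231: E[X⁴] = 1296 · (1 + 6·0.169231 + 6·(0.169231)² + (0.169231)³) = 1296 · 2.192066.

So E[X^4] = 2840.916945.


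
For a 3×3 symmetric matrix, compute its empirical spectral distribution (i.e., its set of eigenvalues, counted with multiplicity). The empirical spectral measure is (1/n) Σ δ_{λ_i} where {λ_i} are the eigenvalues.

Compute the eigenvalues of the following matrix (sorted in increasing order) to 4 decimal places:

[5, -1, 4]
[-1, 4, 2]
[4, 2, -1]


Since M is real symmetric, all three eigenvalues are real; they are the roots of det(λI − M) = λ³ − (tr M) λ² + s λ − det M, where s is the sum of the principal 2×2 minors.
tr M = 5 + 4 + (-1) = 8.
s = (5·4 − (-1)²) + (5·(-1) − 4²) + (4·(-1) − 2²) = 19 + (-21) + (-8) = -10.
det M (expand along row 1) = 5·(-8) − (-1)·(-7) + 4·(-18) = -119.
Characteristic polynomial: λ³ − 8λ² − 10λ + 119 = 0.
Substitute λ = y + (tr M)/3 = y + 2.666667 to remove the quadratic term: y³ + p·y + q = 0 with p = s − (tr M)²/3 = -31.333333 and q = −2(tr M)³/27 + (tr M)·s/3 − det M = 54.407407.
Three real roots ⇒ use the trigonometric (Viète) form: r = 2√(−p/3) = 6.463573, φ = arccos(3q/(p·r)) = arccos(-0.805935) = 2.508049 rad.
y_k = r·cos(φ/3 − 2πk/3) for k = 0, 1, 2 gives y = 4.333333, 1.986645, -6.319979.
λ_k = y_k + 2.666667 gives λ = 7.0000, 4.6533, -3.6533 (check: the sum is 8.0000 = tr M).

Eigenvalues sorted in increasing order: [-3.6533, 4.6533, 7.0000].


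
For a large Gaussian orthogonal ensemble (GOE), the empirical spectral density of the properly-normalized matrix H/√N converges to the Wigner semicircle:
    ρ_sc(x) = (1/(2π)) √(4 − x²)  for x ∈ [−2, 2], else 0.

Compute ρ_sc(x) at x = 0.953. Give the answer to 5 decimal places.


ρ_sc(x) = (1/(2π)) √(4 − x²). With x = 0.953:
  4 − x² = 4 − (0.953)² = 4 − 0.908209 = 3.091791.
  √(4 − x²) = 1.758349.
  1/(2π) = 0.159155.
  ρ_sc(0.953) = 0.159155 · 1.758349 = 0.279850.

Rounded to 5 decimal places: ρ_sc(0.953) ≈ 0.27985.


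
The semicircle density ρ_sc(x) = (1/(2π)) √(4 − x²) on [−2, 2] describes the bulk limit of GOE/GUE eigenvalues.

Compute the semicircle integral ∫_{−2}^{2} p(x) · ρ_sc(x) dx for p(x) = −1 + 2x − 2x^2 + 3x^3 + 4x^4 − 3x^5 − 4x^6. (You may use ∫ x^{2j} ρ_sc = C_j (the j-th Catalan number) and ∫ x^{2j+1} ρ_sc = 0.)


Write p(x) = Σ a_i x^i, split into monomials and integrate each against ρ_sc separately.
Using ∫ x^{2j} ρ_sc = C_j = (1/(j+1)) C(2j, j) (Catalan numbers) and ∫ x^{2j+1} ρ_sc = 0 (odd monomials vanish by symmetry):
  i = 0 (even): a_0 · C_{0} = -1 · 1 = -1
  i = 1 (odd): ∫ x^1 ρ_sc = 0 (vanishes)
  i = 2 (even): a_2 · C_{1} = -2 · 1 = -2
  i = 3 (odd): ∫ x^3 ρ_sc = 0 (vanishes)
  i = 4 (even): a_4 · C_{2} = 4 · 2 = 8
  i = 5 (odd): ∫ x^5 ρ_sc = 0 (vanishes)
  i = 6 (even): a_6 · C_{3} = -4 · 5 = -20

Summing the contributions: ∫_{−2}^{2} p(x) ρ_sc(x) dx = (-1) + (-2) + 8 + (-20) = -15.


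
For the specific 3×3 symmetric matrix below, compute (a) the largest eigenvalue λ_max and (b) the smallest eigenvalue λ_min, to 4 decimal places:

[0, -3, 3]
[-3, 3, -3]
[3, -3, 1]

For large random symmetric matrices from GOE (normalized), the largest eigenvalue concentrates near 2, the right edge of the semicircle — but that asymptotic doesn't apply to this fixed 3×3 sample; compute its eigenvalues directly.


Since M is real symmetric, all three eigenvalues are real; they are the roots of det(λI − M) = λ³ − (tr M) λ² + s λ − det M, where s is the sum of the principal 2×2 minors.
tr M = 0 + 3 + 1 = 4.
s = (0·3 − (-3)²) + (0·1 − 3²) + (3·1 − (-3)²) = -9 + (-9) + (-6) = -24.
det M (expand along row 1) = 0·(-6) − (-3)·6 + 3·0 = 18.
Characteristic polynomial: λ³ − 4λ² − 24λ − 18 = 0.
Substitute λ = y + (tr M)/3 = y + 1.333333 to remove the quadratic term: y³ + p·y + q = 0 with p = s − (tr M)²/3 = -29.333333 and q = −2(tr M)³/27 + (tr M)·s/3 − det M = -54.740741.
Three real roots ⇒ use the trigonometric (Viète) form: r = 2√(−p/3) = 6.253888, φ = arccos(3q/(p·r)) = arccos(0.895201) = 0.461915 rad.
y_k = r·cos(φ/3 − 2πk/3) for k = 0, 1, 2 gives y = 6.179903, -2.259328, -3.920575.
λ_k = y_k + 1.333333 gives λ = 7.5132, -0.9260, -2.5872 (check: the sum is 4.0000 = tr M).

Hence λ_max = 7.5132 and λ_min = -2.5872.


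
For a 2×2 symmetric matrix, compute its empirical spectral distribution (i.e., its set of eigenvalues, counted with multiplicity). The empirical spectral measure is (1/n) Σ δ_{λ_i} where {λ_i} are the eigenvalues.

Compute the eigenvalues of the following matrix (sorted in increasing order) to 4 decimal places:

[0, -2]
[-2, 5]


Since M is real symmetric, both eigenvalues are real; they are the roots of det(λI − M) = λ² − (tr M) λ + det M.
tr M = 0 + 5 = 5.
det M = 0·5 − (-2)² = 0 − 4 = -4.
Characteristic polynomial: λ² − 5λ − 4 = 0.
Discriminant Δ = (tr M)² − 4·det M = 25 − (-16) = 41; √Δ = 6.403124.
λ = (tr M ± √Δ)/2 = (5 ± 6.403124)/2, giving (tr M − √Δ)/2 = -0.7016 and (tr M + √Δ)/2 = 5.7016.

Eigenvalues sorted in increasing order: [-0.7016, 5.7016].


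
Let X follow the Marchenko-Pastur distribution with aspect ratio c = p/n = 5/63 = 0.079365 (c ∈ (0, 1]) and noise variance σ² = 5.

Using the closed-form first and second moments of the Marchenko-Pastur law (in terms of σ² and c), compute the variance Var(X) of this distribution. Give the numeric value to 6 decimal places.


Recall the MP moments m_1 = E[X] = σ² and m_2 = E[X²] = σ⁴ (1 + c).
m_1 = E[X] = σ² = 5, so m_1² = 25.
m_2 = E[X²] = σ⁴ (1 + c) = 25 · (1 + 0.079365) = 25 · 1.079365 = 26.984127.
(Note m_2 − m_1² simplifies to c · σ⁴ = 0.079365 · 25.)

Var(X) = m_2 − m_1² = 26.984127 − 25 = 1.984127.


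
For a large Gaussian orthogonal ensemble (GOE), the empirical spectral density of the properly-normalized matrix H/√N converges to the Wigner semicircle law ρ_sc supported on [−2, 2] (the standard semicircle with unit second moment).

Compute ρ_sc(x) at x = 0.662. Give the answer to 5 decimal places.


ρ_sc(x) = (1/(2π)) √(4 − x²). With x = 0.662:
  4 − x² = 4 − (0.662)² = 4 − 0.438244 = 3.561756.
  √(4 − x²) = 1.887262.
  1/(2π) = 0.159155.
  ρ_sc(0.662) = 0.159155 · 1.887262 = 0.300367.

Rounded to 5 decimal places: ρ_sc(0.662) ≈ 0.30037.


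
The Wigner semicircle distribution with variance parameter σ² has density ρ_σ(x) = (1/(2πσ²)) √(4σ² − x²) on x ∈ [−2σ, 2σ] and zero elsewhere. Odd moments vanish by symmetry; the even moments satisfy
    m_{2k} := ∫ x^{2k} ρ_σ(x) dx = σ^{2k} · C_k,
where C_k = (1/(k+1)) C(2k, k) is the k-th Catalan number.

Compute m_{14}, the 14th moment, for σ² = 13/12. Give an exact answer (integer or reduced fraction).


By the scaled semicircle moment identity, m_{2k} = σ^{2k} · C_k with k = 7.
C_7 = (1/(k+1)) · C(2k, k) = (1/8) · C(14, 7) = (1/8) · 3432 = 429.
σ^{2k} = (σ²)^k = (13/12)^7 = 62748517/35831808.

Therefore m_{14} = σ^{14} · C_7 = (62748517/35831808) · 429 = 8973037931/11943936.


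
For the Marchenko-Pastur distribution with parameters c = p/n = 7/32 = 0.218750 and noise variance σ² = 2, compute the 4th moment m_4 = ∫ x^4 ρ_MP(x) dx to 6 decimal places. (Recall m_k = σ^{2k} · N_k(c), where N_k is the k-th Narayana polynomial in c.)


E[X⁴] = σ⁸ (1 + 6c + 6c² + c³) (fourth MP moment). With σ² = 2 (so σ⁸ = 16) and c = 7/32 = 0.218750: E[X⁴] = 16 · (1 + 6·0.218750 + 6·(0.218750)² + (0.218750)³) = 16 · 2.610077.

So E[X^4] = 41.761230.


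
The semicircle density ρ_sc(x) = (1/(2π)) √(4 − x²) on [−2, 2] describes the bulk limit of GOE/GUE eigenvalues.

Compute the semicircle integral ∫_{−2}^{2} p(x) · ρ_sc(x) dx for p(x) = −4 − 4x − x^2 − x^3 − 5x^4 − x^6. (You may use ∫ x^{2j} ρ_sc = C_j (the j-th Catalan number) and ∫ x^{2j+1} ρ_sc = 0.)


Write p(x) = Σ a_i x^i, split into monomials and integrate each against ρ_sc separately.
Using ∫ x^{2j} ρ_sc = C_j = (1/(j+1)) C(2j, j) (Catalan numbers) and ∫ x^{2j+1} ρ_sc = 0 (odd monomials vanish by symmetry):
  i = 0 (even): a_0 · C_{0} = -4 · 1 = -4
  i = 1 (odd): ∫ x^1 ρ_sc = 0 (vanishes)
  i = 2 (even): a_2 · C_{1} = -1 · 1 = -1
  i = 3 (odd): ∫ x^3 ρ_sc = 0 (vanishes)
  i = 4 (even): a_4 · C_{2} = -5 · 2 = -10
  i = 6 (even): a_6 · C_{3} = -1 · 5 = -5

Summing the contributions: ∫_{−2}^{2} p(x) ρ_sc(x) dx = (-4) + (-1) + (-10) + (-5) = -20.


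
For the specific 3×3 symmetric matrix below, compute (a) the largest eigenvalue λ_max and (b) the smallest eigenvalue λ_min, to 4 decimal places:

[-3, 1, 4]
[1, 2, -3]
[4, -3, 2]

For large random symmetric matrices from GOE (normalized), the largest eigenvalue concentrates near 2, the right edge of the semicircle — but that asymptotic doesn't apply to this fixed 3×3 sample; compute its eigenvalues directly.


Since M is real symmetric, all three eigenvalues are real; they are the roots of det(λI − M) = λ³ − (tr M) λ² + s λ − det M, where s is the sum of the principal 2×2 minors.
tr M = -3 + 2 + 2 = 1.
s = ((-3)·2 − 1²) + ((-3)·2 − 4²) + (2·2 − (-3)²) = -7 + (-22) + (-5) = -34.
det M (expand along row 1) = (-3)·(-5) − 1·14 + 4·(-11) = -43.
Characteristic polynomial: λ³ − λ² − 34λ + 43 = 0.
Substitute λ = y + (tr M)/3 = y + 0.333333 to remove the quadratic term: y³ + p·y + q = 0 with p = s − (tr M)²/3 = -34.333333 and q = −2(tr M)³/27 + (tr M)·s/3 − det M = 31.592593.
Three real roots ⇒ use the trigonometric (Viète) form: r = 2√(−p/3) = 6.765928, φ = arccos(3q/(p·r)) = arccos(-0.408003) = 1.991062 rad.
y_k = r·cos(φ/3 − 2πk/3) for k = 0, 1, 2 gives y = 5.329698, 0.944732, -6.274430.
λ_k = y_k + 0.333333 gives λ = 5.6630, 1.2781, -5.9411 (check: the sum is 1.0000 = tr M).

Hence λ_max = 5.6630 and λ_min = -5.9411.


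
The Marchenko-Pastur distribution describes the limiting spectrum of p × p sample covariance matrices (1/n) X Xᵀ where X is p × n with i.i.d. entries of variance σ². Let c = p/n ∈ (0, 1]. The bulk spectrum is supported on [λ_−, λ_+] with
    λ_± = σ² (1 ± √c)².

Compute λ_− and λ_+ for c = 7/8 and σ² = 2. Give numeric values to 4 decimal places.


c = 7/8 = 0.875000; √c = 0.935414.
λ_− = σ² (1 − √c)² = 2 · (1 − 0.935414)² = 2 · (0.064586)² = 0.008343.
λ_+ = σ² (1 + √c)² = 2 · (1 + 0.935414)² = 2 · (1.935414)² = 7.491657.

Rounded to 4 decimal places: λ_− ≈ 0.0083, λ_+ ≈ 7.4917.


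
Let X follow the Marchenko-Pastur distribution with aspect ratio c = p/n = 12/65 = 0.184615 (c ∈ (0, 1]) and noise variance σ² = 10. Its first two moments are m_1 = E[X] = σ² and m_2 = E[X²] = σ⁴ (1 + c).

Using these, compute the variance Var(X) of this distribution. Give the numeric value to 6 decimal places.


m_1 = E[X] = σ² = 10, so m_1² = 100.
m_2 = E[X²] = σ⁴ (1 + c) = 100 · (1 + 0.184615) = 100 · 1.184615 = 118.461538.
(Note m_2 − m_1² simplifies to c · σ⁴ = 0.184615 · 100.)

Var(X) = m_2 − m_1² = 118.461538 − 100 = 18.461538.


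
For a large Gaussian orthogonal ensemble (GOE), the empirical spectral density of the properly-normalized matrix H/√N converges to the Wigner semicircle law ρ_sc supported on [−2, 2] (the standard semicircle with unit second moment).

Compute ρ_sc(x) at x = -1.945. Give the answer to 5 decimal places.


ρ_sc(x) = (1/(2π)) √(4 − x²). With x = -1.945:
  4 − x² = 4 − (-1.945)² = 4 − 3.783025 = 0.216975.
  √(4 − x²) = 0.465806.
  1/(2π) = 0.159155.
  ρ_sc(-1.945) = 0.159155 · 0.465806 = 0.074135.

Rounded to 5 decimal places: ρ_sc(-1.945) ≈ 0.07414.


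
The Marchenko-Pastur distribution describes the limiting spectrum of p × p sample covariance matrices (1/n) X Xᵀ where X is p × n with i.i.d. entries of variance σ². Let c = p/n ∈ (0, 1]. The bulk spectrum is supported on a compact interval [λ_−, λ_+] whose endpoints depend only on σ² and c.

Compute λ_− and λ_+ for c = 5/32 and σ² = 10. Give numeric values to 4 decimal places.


c = 5/32 = 0.156250; √c = 0.395285.
λ_− = σ² (1 − √c)² = 10 · (1 − 0.395285)² = 10 · (0.604715)² = 3.656806.
λ_+ = σ² (1 + √c)² = 10 · (1 + 0.395285)² = 10 · (1.395285)² = 19.468194.

Rounded to 4 decimal places: λ_− ≈ 3.6568, λ_+ ≈ 19.4682.


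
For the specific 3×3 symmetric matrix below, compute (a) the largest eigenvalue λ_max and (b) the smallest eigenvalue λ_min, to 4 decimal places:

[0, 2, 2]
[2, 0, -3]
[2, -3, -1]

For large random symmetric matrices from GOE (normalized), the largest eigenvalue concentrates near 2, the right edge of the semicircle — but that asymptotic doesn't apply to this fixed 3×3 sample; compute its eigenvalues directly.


Since M is real symmetric, all three eigenvalues are real; they are the roots of det(λI − M) = λ³ − (tr M) λ² + s λ − det M, where s is the sum of the principal 2×2 minors.
tr M = 0 + 0 + (-1) = -1.
s = (0·0 − 2²) + (0·(-1) − 2²) + (0·(-1) − (-3)²) = -4 + (-4) + (-9) = -17.
det M (expand along row 1) = 0·(-9) − 2·4 + 2·(-6) = -20.
Characteristic polynomial: λ³ + λ² − 17λ + 20 = 0.
Substitute λ = y + (tr M)/3 = y − 0.333333 to remove the quadratic term: y³ + p·y + q = 0 with p = s − (tr M)²/3 = -17.333333 and q = −2(tr M)³/27 + (tr M)·s/3 − det M = 25.740741.
Three real roots ⇒ use the trigonometric (Viète) form: r = 2√(−p/3) = 4.807402, φ = arccos(3q/(p·r)) = arccos(-0.926723) = 2.756391 rad.
y_k = r·cos(φ/3 − 2πk/3) for k = 0, 1, 2 gives y = 2.917020, 1.850807, -4.767827.
λ_k = y_k − 0.333333 gives λ = 2.5837, 1.5175, -5.1012 (check: the sum is -1.0000 = tr M).

Hence λ_max = 2.5837 and λ_min = -5.1012.


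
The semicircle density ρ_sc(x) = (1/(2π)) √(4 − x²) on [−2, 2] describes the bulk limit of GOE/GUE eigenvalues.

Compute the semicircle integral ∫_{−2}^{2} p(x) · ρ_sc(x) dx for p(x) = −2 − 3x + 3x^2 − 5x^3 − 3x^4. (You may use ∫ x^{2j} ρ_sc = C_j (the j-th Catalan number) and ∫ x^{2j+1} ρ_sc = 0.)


Write p(x) = Σ a_i x^i, split into monomials and integrate each against ρ_sc separately.
Using ∫ x^{2j} ρ_sc = C_j = (1/(j+1)) C(2j, j) (Catalan numbers) and ∫ x^{2j+1} ρ_sc = 0 (odd monomials vanish by symmetry):
  i = 0 (even): a_0 · C_{0} = -2 · 1 = -2
  i = 1 (odd): ∫ x^1 ρ_sc = 0 (vanishes)
  i = 2 (even): a_2 · C_{1} = 3 · 1 = 3
  i = 3 (odd): ∫ x^3 ρ_sc = 0 (vanishes)
  i = 4 (even): a_4 · C_{2} = -3 · 2 = -6

Summing the contributions: ∫_{−2}^{2} p(x) ρ_sc(x) dx = (-2) + 3 + (-6) = -5.


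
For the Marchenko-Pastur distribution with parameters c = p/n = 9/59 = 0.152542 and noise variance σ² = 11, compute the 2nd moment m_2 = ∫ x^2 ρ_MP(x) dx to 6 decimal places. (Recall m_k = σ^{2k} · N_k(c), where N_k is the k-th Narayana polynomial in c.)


E[X²] = σ⁴ (1 + c) (second MP moment). With σ² = 11 (so σ⁴ = 121) and c = 9/59 = 0.152542: E[X²] = 121 · (1 + 0.152542) = 121 · 1.152542.

So E[X^2] = 139.457627.


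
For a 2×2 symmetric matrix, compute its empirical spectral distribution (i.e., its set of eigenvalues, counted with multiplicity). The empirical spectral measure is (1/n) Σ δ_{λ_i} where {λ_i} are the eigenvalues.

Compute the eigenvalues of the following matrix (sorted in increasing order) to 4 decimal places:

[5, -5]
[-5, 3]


Since M is real symmetric, both eigenvalues are real; they are the roots of det(λI − M) = λ² − (tr M) λ + det M.
tr M = 5 + 3 = 8.
det M = 5·3 − (-5)² = 15 − 25 = -10.
Characteristic polynomial: λ² − 8λ − 10 = 0.
Discriminant Δ = (tr M)² − 4·det M = 64 − (-40) = 104; √Δ = 10.198039.
λ = (tr M ± √Δ)/2 = (8 ± 10.198039)/2, giving (tr M − √Δ)/2 = -1.0990 and (tr M + √Δ)/2 = 9.0990.

Eigenvalues sorted in increasing order: [-1.0990, 9.0990].


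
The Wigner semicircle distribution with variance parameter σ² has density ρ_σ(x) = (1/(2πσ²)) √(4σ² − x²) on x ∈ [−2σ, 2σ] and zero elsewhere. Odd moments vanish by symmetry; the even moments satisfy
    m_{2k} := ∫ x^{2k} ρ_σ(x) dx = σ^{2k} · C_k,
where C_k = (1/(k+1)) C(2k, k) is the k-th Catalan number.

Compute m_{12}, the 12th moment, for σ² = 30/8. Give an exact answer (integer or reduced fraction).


By the scaled semicircle moment identity, m_{2k} = σ^{2k} · C_k with k = 6.
C_6 = (1/(k+1)) · C(2k, k) = (1/7) · C(12, 6) = (1/7) · 924 = 132.
σ^{2k} = (σ²)^k = (30/8)^6 = 11390625/4096.

Therefore m_{12} = σ^{12} · C_6 = (11390625/4096) · 132 = 375890625/1024.


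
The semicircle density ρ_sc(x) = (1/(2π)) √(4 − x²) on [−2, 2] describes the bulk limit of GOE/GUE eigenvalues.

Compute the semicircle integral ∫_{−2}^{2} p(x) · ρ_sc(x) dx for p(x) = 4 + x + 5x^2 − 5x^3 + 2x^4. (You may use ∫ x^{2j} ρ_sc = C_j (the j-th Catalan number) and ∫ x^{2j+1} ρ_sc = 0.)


Write p(x) = Σ a_i x^i, split into monomials and integrate each against ρ_sc separately.
Using ∫ x^{2j} ρ_sc = C_j = (1/(j+1)) C(2j, j) (Catalan numbers) and ∫ x^{2j+1} ρ_sc = 0 (odd monomials vanish by symmetry):
  i = 0 (even): a_0 · C_{0} = 4 · 1 = 4
  i = 1 (odd): ∫ x^1 ρ_sc = 0 (vanishes)
  i = 2 (even): a_2 · C_{1} = 5 · 1 = 5
  i = 3 (odd): ∫ x^3 ρ_sc = 0 (vanishes)
  i = 4 (even): a_4 · C_{2} = 2 · 2 = 4

Summing the contributions: ∫_{−2}^{2} p(x) ρ_sc(x) dx = 4 + 5 + 4 = 13.


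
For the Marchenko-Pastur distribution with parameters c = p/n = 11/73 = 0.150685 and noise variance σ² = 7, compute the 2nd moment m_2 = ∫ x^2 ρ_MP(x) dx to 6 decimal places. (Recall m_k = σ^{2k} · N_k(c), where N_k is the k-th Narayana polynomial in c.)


E[X²] = σ⁴ (1 + c) (second MP moment). With σ² = 7 (so σ⁴ = 49) and c = 11/73 = 0.150685: E[X²] = 49 · (1 + 0.150685) = 49 · 1.150685.

So E[X^2] = 56.383562.


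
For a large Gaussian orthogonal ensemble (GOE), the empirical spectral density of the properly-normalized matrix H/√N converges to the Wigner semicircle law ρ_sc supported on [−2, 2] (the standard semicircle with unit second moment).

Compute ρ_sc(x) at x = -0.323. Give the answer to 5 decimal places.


ρ_sc(x) = (1/(2π)) √(4 − x²). With x = -0.323:
  4 − x² = 4 − (-0.323)² = 4 − 0.104329 = 3.895671.
  √(4 − x²) = 1.973745.
  1/(2π) = 0.159155.
  ρ_sc(-0.323) = 0.159155 · 1.973745 = 0.314131.

Rounded to 5 decimal places: ρ_sc(-0.323) ≈ 0.31413.


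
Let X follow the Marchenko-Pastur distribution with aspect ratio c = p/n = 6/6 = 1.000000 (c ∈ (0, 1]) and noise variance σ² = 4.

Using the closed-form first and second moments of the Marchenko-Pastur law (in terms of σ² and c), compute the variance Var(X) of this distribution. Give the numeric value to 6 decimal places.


Recall the MP moments m_1 = E[X] = σ² and m_2 = E[X²] = σ⁴ (1 + c).
m_1 = E[X] = σ² = 4, so m_1² = 16.
m_2 = E[X²] = σ⁴ (1 + c) = 16 · (1 + 1.000000) = 16 · 2.000000 = 32.000000.
(Note m_2 − m_1² simplifies to c · σ⁴ = 1.000000 · 16.)

Var(X) = m_2 − m_1² = 32.000000 − 16 = 16.000000.


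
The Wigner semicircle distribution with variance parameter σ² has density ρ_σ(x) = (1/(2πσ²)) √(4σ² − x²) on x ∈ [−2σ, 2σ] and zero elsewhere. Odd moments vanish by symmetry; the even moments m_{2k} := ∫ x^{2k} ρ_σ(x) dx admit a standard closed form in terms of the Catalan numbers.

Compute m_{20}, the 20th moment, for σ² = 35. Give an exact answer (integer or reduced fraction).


By the scaled semicircle moment identity, m_{2k} = σ^{2k} · C_k with k = 10.
C_10 = (1/(k+1)) · C(2k, k) = (1/11) · C(20, 10) = (1/11) · 184756 = 16796.
σ^{2k} = (σ²)^k = (35)^10 = 2758547353515625.

Therefore m_{20} = σ^{20} · C_10 = 2758547353515625 · 16796 = 46332561349648437500.


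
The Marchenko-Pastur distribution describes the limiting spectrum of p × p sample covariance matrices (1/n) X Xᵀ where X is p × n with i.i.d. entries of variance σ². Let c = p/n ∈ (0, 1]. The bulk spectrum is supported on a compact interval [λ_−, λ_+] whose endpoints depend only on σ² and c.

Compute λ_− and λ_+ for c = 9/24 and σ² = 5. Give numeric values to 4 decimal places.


c = 9/24 = 0.375000; √c = 0.612372.
λ_− = σ² (1 − √c)² = 5 · (1 − 0.612372)² = 5 · (0.387628)² = 0.751276.
λ_+ = σ² (1 + √c)² = 5 · (1 + 0.612372)² = 5 · (1.612372)² = 12.998724.

Rounded to 4 decimal places: λ_− ≈ 0.7513, λ_+ ≈ 12.9987.


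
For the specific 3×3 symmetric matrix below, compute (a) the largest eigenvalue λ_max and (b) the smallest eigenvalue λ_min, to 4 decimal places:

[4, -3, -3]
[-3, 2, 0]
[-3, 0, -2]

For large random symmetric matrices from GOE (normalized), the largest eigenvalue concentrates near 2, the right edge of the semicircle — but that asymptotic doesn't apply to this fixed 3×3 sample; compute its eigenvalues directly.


Since M is real symmetric, all three eigenvalues are real; they are the roots of det(λI − M) = λ³ − (tr M) λ² + s λ − det M, where s is the sum of the principal 2×2 minors.
tr M = 4 + 2 + (-2) = 4.
s = (4·2 − (-3)²) + (4·(-2) − (-3)²) + (2·(-2) − 0²) = -1 + (-17) + (-4) = -22.
det M (expand along row 1) = 4·(-4) − (-3)·6 + (-3)·6 = -16.
Characteristic polynomial: λ³ − 4λ² − 22λ + 16 = 0.
Substitute λ = y + (tr M)/3 = y + 1.333333 to remove the quadratic term: y³ + p·y + q = 0 with p = s − (tr M)²/3 = -27.333333 and q = −2(tr M)³/27 + (tr M)·s/3 − det M = -18.074074.
Three real roots ⇒ use the trigonometric (Viète) form: r = 2√(−p/3) = 6.036923, φ = arccos(3q/(p·r)) = arccos(0.328601) = 1.235974 rad.
y_k = r·cos(φ/3 − 2πk/3) for k = 0, 1, 2 gives y = 5.531785, -0.672367, -4.859418.
λ_k = y_k + 1.333333 gives λ = 6.8651, 0.6610, -3.5261 (check: the sum is 4.0000 = tr M).

Hence λ_max = 6.8651 and λ_min = -3.5261.


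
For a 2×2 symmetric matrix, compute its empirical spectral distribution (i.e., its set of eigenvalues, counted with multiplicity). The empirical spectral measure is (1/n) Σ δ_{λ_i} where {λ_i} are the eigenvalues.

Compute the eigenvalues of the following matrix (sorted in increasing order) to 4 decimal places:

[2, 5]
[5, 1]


Since M is real symmetric, both eigenvalues are real; they are the roots of det(λI − M) = λ² − (tr M) λ + det M.
tr M = 2 + 1 = 3.
det M = 2·1 − 5² = 2 − 25 = -23.
Characteristic polynomial: λ² − 3λ − 23 = 0.
Discriminant Δ = (tr M)² − 4·det M = 9 − (-92) = 101; √Δ = 10.049876.
λ = (tr M ± √Δ)/2 = (3 ± 10.049876)/2, giving (tr M − √Δ)/2 = -3.5249 and (tr M + √Δ)/2 = 6.5249.

Eigenvalues sorted in increasing order: [-3.5249, 6.5249].


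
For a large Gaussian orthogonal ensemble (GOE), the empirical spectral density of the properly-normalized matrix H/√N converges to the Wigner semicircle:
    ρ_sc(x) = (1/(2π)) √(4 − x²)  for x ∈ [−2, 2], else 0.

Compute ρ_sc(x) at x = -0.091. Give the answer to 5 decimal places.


ρ_sc(x) = (1/(2π)) √(4 − x²). With x = -0.091:
  4 − x² = 4 − (-0.091)² = 4 − 0.008281 = 3.991719.
  √(4 − x²) = 1.997929.
  1/(2π) = 0.159155.
  ρ_sc(-0.091) = 0.159155 · 1.997929 = 0.317980.

Rounded to 5 decimal places: ρ_sc(-0.091) ≈ 0.31798.


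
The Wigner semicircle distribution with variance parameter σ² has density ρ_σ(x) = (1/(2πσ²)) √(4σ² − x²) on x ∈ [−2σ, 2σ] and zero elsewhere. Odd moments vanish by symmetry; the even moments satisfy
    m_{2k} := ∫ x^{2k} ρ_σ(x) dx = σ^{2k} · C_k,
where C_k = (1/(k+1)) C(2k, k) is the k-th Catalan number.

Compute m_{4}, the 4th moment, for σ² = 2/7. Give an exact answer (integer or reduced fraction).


By the scaled semicircle moment identity, m_{2k} = σ^{2k} · C_k with k = 2.
C_2 = (1/(k+1)) · C(2k, k) = (1/3) · C(4, 2) = (1/3) · 6 = 2.
σ^{2k} = (σ²)^k = (2/7)^2 = 4/49.

Therefore m_{4} = σ^{4} · C_2 = (4/49) · 2 = 8/49.


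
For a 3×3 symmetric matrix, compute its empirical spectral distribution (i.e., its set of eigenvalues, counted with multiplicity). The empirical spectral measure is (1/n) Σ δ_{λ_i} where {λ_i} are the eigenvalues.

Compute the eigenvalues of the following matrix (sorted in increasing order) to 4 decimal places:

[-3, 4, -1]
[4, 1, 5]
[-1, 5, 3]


Since M is real symmetric, all three eigenvalues are real; they are the roots of det(λI − M) = λ³ − (tr M) λ² + s λ − det M, where s is the sum of the principal 2×2 minors.
tr M = -3 + 1 + 3 = 1.
s = ((-3)·1 − 4²) + ((-3)·3 − (-1)²) + (1·3 − 5²) = -19 + (-10) + (-22) = -51.
det M (expand along row 1) = (-3)·(-22) − 4·17 + (-1)·21 = -23.
Characteristic polynomial: λ³ − λ² − 51λ + 23 = 0.
Substitute λ = y + (tr M)/3 = y + 0.333333 to remove the quadratic term: y³ + p·y + q = 0 with p = s − (tr M)²/3 = -51.333333 and q = −2(tr M)³/27 + (tr M)·s/3 − det M = 5.925926.
Three real roots ⇒ use the trigonometric (Viète) form: r = 2√(−p/3) = 8.273116, φ = arccos(3q/(p·r)) = arccos(-0.041861) = 1.612669 rad.
y_k = r·cos(φ/3 − 2πk/3) for k = 0, 1, 2 gives y = 7.106295, 0.115470, -7.221766.
λ_k = y_k + 0.333333 gives λ = 7.4396, 0.4488, -6.8884 (check: the sum is 1.0000 = tr M).

Eigenvalues sorted in increasing order: [-6.8884, 0.4488, 7.4396].
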